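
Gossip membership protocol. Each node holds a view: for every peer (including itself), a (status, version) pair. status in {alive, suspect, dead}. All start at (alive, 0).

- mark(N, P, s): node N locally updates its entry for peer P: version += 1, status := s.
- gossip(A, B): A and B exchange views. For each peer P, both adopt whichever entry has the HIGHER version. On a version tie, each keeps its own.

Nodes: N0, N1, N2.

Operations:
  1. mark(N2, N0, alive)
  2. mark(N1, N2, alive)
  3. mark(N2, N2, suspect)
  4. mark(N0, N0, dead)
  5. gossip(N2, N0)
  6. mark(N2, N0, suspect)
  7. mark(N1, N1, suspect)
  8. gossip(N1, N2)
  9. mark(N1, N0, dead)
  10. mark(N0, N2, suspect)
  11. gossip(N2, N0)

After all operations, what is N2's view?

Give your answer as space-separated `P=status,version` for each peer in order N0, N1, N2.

Op 1: N2 marks N0=alive -> (alive,v1)
Op 2: N1 marks N2=alive -> (alive,v1)
Op 3: N2 marks N2=suspect -> (suspect,v1)
Op 4: N0 marks N0=dead -> (dead,v1)
Op 5: gossip N2<->N0 -> N2.N0=(alive,v1) N2.N1=(alive,v0) N2.N2=(suspect,v1) | N0.N0=(dead,v1) N0.N1=(alive,v0) N0.N2=(suspect,v1)
Op 6: N2 marks N0=suspect -> (suspect,v2)
Op 7: N1 marks N1=suspect -> (suspect,v1)
Op 8: gossip N1<->N2 -> N1.N0=(suspect,v2) N1.N1=(suspect,v1) N1.N2=(alive,v1) | N2.N0=(suspect,v2) N2.N1=(suspect,v1) N2.N2=(suspect,v1)
Op 9: N1 marks N0=dead -> (dead,v3)
Op 10: N0 marks N2=suspect -> (suspect,v2)
Op 11: gossip N2<->N0 -> N2.N0=(suspect,v2) N2.N1=(suspect,v1) N2.N2=(suspect,v2) | N0.N0=(suspect,v2) N0.N1=(suspect,v1) N0.N2=(suspect,v2)

Answer: N0=suspect,2 N1=suspect,1 N2=suspect,2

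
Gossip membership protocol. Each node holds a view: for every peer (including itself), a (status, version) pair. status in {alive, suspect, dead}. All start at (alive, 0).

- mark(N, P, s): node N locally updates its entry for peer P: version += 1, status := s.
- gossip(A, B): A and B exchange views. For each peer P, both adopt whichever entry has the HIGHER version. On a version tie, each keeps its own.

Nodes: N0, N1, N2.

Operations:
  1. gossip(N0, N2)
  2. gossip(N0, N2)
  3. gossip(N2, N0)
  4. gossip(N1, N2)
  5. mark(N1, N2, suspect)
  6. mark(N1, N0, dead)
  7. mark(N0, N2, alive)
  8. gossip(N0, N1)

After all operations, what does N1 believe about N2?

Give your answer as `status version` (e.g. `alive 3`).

Op 1: gossip N0<->N2 -> N0.N0=(alive,v0) N0.N1=(alive,v0) N0.N2=(alive,v0) | N2.N0=(alive,v0) N2.N1=(alive,v0) N2.N2=(alive,v0)
Op 2: gossip N0<->N2 -> N0.N0=(alive,v0) N0.N1=(alive,v0) N0.N2=(alive,v0) | N2.N0=(alive,v0) N2.N1=(alive,v0) N2.N2=(alive,v0)
Op 3: gossip N2<->N0 -> N2.N0=(alive,v0) N2.N1=(alive,v0) N2.N2=(alive,v0) | N0.N0=(alive,v0) N0.N1=(alive,v0) N0.N2=(alive,v0)
Op 4: gossip N1<->N2 -> N1.N0=(alive,v0) N1.N1=(alive,v0) N1.N2=(alive,v0) | N2.N0=(alive,v0) N2.N1=(alive,v0) N2.N2=(alive,v0)
Op 5: N1 marks N2=suspect -> (suspect,v1)
Op 6: N1 marks N0=dead -> (dead,v1)
Op 7: N0 marks N2=alive -> (alive,v1)
Op 8: gossip N0<->N1 -> N0.N0=(dead,v1) N0.N1=(alive,v0) N0.N2=(alive,v1) | N1.N0=(dead,v1) N1.N1=(alive,v0) N1.N2=(suspect,v1)

Answer: suspect 1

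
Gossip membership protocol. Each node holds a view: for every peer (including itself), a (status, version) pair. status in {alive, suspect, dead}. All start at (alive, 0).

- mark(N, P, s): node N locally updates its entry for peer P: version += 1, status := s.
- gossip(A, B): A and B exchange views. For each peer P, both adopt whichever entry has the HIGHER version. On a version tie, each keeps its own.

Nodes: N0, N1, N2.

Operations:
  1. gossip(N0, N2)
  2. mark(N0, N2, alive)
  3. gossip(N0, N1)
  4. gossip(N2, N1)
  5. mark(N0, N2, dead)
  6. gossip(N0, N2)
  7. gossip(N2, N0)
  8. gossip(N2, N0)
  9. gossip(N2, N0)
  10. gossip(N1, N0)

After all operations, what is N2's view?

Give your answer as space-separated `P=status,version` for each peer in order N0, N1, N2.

Answer: N0=alive,0 N1=alive,0 N2=dead,2

Derivation:
Op 1: gossip N0<->N2 -> N0.N0=(alive,v0) N0.N1=(alive,v0) N0.N2=(alive,v0) | N2.N0=(alive,v0) N2.N1=(alive,v0) N2.N2=(alive,v0)
Op 2: N0 marks N2=alive -> (alive,v1)
Op 3: gossip N0<->N1 -> N0.N0=(alive,v0) N0.N1=(alive,v0) N0.N2=(alive,v1) | N1.N0=(alive,v0) N1.N1=(alive,v0) N1.N2=(alive,v1)
Op 4: gossip N2<->N1 -> N2.N0=(alive,v0) N2.N1=(alive,v0) N2.N2=(alive,v1) | N1.N0=(alive,v0) N1.N1=(alive,v0) N1.N2=(alive,v1)
Op 5: N0 marks N2=dead -> (dead,v2)
Op 6: gossip N0<->N2 -> N0.N0=(alive,v0) N0.N1=(alive,v0) N0.N2=(dead,v2) | N2.N0=(alive,v0) N2.N1=(alive,v0) N2.N2=(dead,v2)
Op 7: gossip N2<->N0 -> N2.N0=(alive,v0) N2.N1=(alive,v0) N2.N2=(dead,v2) | N0.N0=(alive,v0) N0.N1=(alive,v0) N0.N2=(dead,v2)
Op 8: gossip N2<->N0 -> N2.N0=(alive,v0) N2.N1=(alive,v0) N2.N2=(dead,v2) | N0.N0=(alive,v0) N0.N1=(alive,v0) N0.N2=(dead,v2)
Op 9: gossip N2<->N0 -> N2.N0=(alive,v0) N2.N1=(alive,v0) N2.N2=(dead,v2) | N0.N0=(alive,v0) N0.N1=(alive,v0) N0.N2=(dead,v2)
Op 10: gossip N1<->N0 -> N1.N0=(alive,v0) N1.N1=(alive,v0) N1.N2=(dead,v2) | N0.N0=(alive,v0) N0.N1=(alive,v0) N0.N2=(dead,v2)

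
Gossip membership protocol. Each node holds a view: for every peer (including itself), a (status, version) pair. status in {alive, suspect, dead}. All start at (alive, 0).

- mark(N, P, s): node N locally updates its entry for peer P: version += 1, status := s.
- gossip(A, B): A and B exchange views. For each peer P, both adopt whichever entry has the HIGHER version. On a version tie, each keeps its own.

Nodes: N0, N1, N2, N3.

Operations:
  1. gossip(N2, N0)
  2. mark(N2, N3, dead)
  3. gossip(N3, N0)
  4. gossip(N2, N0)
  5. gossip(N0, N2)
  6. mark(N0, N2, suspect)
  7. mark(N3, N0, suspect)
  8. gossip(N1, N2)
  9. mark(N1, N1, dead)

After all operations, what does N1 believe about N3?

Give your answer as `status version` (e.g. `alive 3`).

Answer: dead 1

Derivation:
Op 1: gossip N2<->N0 -> N2.N0=(alive,v0) N2.N1=(alive,v0) N2.N2=(alive,v0) N2.N3=(alive,v0) | N0.N0=(alive,v0) N0.N1=(alive,v0) N0.N2=(alive,v0) N0.N3=(alive,v0)
Op 2: N2 marks N3=dead -> (dead,v1)
Op 3: gossip N3<->N0 -> N3.N0=(alive,v0) N3.N1=(alive,v0) N3.N2=(alive,v0) N3.N3=(alive,v0) | N0.N0=(alive,v0) N0.N1=(alive,v0) N0.N2=(alive,v0) N0.N3=(alive,v0)
Op 4: gossip N2<->N0 -> N2.N0=(alive,v0) N2.N1=(alive,v0) N2.N2=(alive,v0) N2.N3=(dead,v1) | N0.N0=(alive,v0) N0.N1=(alive,v0) N0.N2=(alive,v0) N0.N3=(dead,v1)
Op 5: gossip N0<->N2 -> N0.N0=(alive,v0) N0.N1=(alive,v0) N0.N2=(alive,v0) N0.N3=(dead,v1) | N2.N0=(alive,v0) N2.N1=(alive,v0) N2.N2=(alive,v0) N2.N3=(dead,v1)
Op 6: N0 marks N2=suspect -> (suspect,v1)
Op 7: N3 marks N0=suspect -> (suspect,v1)
Op 8: gossip N1<->N2 -> N1.N0=(alive,v0) N1.N1=(alive,v0) N1.N2=(alive,v0) N1.N3=(dead,v1) | N2.N0=(alive,v0) N2.N1=(alive,v0) N2.N2=(alive,v0) N2.N3=(dead,v1)
Op 9: N1 marks N1=dead -> (dead,v1)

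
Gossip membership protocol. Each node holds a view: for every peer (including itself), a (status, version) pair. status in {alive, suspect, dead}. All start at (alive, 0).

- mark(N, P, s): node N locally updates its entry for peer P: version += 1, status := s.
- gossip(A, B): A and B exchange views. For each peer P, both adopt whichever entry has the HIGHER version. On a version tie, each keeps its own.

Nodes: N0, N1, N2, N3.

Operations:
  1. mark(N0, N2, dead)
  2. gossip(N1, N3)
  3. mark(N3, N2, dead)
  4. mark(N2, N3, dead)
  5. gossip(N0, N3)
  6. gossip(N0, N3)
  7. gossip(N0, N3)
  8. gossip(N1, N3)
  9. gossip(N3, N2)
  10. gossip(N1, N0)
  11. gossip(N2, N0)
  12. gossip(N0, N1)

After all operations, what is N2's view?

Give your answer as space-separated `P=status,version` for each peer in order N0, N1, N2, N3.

Answer: N0=alive,0 N1=alive,0 N2=dead,1 N3=dead,1

Derivation:
Op 1: N0 marks N2=dead -> (dead,v1)
Op 2: gossip N1<->N3 -> N1.N0=(alive,v0) N1.N1=(alive,v0) N1.N2=(alive,v0) N1.N3=(alive,v0) | N3.N0=(alive,v0) N3.N1=(alive,v0) N3.N2=(alive,v0) N3.N3=(alive,v0)
Op 3: N3 marks N2=dead -> (dead,v1)
Op 4: N2 marks N3=dead -> (dead,v1)
Op 5: gossip N0<->N3 -> N0.N0=(alive,v0) N0.N1=(alive,v0) N0.N2=(dead,v1) N0.N3=(alive,v0) | N3.N0=(alive,v0) N3.N1=(alive,v0) N3.N2=(dead,v1) N3.N3=(alive,v0)
Op 6: gossip N0<->N3 -> N0.N0=(alive,v0) N0.N1=(alive,v0) N0.N2=(dead,v1) N0.N3=(alive,v0) | N3.N0=(alive,v0) N3.N1=(alive,v0) N3.N2=(dead,v1) N3.N3=(alive,v0)
Op 7: gossip N0<->N3 -> N0.N0=(alive,v0) N0.N1=(alive,v0) N0.N2=(dead,v1) N0.N3=(alive,v0) | N3.N0=(alive,v0) N3.N1=(alive,v0) N3.N2=(dead,v1) N3.N3=(alive,v0)
Op 8: gossip N1<->N3 -> N1.N0=(alive,v0) N1.N1=(alive,v0) N1.N2=(dead,v1) N1.N3=(alive,v0) | N3.N0=(alive,v0) N3.N1=(alive,v0) N3.N2=(dead,v1) N3.N3=(alive,v0)
Op 9: gossip N3<->N2 -> N3.N0=(alive,v0) N3.N1=(alive,v0) N3.N2=(dead,v1) N3.N3=(dead,v1) | N2.N0=(alive,v0) N2.N1=(alive,v0) N2.N2=(dead,v1) N2.N3=(dead,v1)
Op 10: gossip N1<->N0 -> N1.N0=(alive,v0) N1.N1=(alive,v0) N1.N2=(dead,v1) N1.N3=(alive,v0) | N0.N0=(alive,v0) N0.N1=(alive,v0) N0.N2=(dead,v1) N0.N3=(alive,v0)
Op 11: gossip N2<->N0 -> N2.N0=(alive,v0) N2.N1=(alive,v0) N2.N2=(dead,v1) N2.N3=(dead,v1) | N0.N0=(alive,v0) N0.N1=(alive,v0) N0.N2=(dead,v1) N0.N3=(dead,v1)
Op 12: gossip N0<->N1 -> N0.N0=(alive,v0) N0.N1=(alive,v0) N0.N2=(dead,v1) N0.N3=(dead,v1) | N1.N0=(alive,v0) N1.N1=(alive,v0) N1.N2=(dead,v1) N1.N3=(dead,v1)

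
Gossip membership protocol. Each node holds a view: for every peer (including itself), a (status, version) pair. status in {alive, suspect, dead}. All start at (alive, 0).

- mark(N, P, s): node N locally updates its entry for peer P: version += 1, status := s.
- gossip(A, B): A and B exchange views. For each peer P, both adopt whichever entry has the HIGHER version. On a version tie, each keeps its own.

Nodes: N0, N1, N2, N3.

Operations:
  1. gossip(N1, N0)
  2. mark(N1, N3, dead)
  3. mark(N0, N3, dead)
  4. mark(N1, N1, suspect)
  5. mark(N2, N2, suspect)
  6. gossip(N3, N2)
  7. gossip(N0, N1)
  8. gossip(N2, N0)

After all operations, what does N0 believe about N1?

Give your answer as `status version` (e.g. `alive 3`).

Op 1: gossip N1<->N0 -> N1.N0=(alive,v0) N1.N1=(alive,v0) N1.N2=(alive,v0) N1.N3=(alive,v0) | N0.N0=(alive,v0) N0.N1=(alive,v0) N0.N2=(alive,v0) N0.N3=(alive,v0)
Op 2: N1 marks N3=dead -> (dead,v1)
Op 3: N0 marks N3=dead -> (dead,v1)
Op 4: N1 marks N1=suspect -> (suspect,v1)
Op 5: N2 marks N2=suspect -> (suspect,v1)
Op 6: gossip N3<->N2 -> N3.N0=(alive,v0) N3.N1=(alive,v0) N3.N2=(suspect,v1) N3.N3=(alive,v0) | N2.N0=(alive,v0) N2.N1=(alive,v0) N2.N2=(suspect,v1) N2.N3=(alive,v0)
Op 7: gossip N0<->N1 -> N0.N0=(alive,v0) N0.N1=(suspect,v1) N0.N2=(alive,v0) N0.N3=(dead,v1) | N1.N0=(alive,v0) N1.N1=(suspect,v1) N1.N2=(alive,v0) N1.N3=(dead,v1)
Op 8: gossip N2<->N0 -> N2.N0=(alive,v0) N2.N1=(suspect,v1) N2.N2=(suspect,v1) N2.N3=(dead,v1) | N0.N0=(alive,v0) N0.N1=(suspect,v1) N0.N2=(suspect,v1) N0.N3=(dead,v1)

Answer: suspect 1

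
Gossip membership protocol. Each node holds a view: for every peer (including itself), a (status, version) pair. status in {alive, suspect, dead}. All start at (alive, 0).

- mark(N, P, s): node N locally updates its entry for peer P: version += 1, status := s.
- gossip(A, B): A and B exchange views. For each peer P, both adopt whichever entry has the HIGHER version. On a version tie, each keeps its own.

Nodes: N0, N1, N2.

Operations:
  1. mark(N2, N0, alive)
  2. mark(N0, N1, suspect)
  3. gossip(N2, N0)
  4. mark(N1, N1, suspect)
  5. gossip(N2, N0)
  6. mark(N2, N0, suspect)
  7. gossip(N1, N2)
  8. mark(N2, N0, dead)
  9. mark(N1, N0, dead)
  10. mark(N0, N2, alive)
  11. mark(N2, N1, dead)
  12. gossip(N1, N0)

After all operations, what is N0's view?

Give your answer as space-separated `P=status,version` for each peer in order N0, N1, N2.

Answer: N0=dead,3 N1=suspect,1 N2=alive,1

Derivation:
Op 1: N2 marks N0=alive -> (alive,v1)
Op 2: N0 marks N1=suspect -> (suspect,v1)
Op 3: gossip N2<->N0 -> N2.N0=(alive,v1) N2.N1=(suspect,v1) N2.N2=(alive,v0) | N0.N0=(alive,v1) N0.N1=(suspect,v1) N0.N2=(alive,v0)
Op 4: N1 marks N1=suspect -> (suspect,v1)
Op 5: gossip N2<->N0 -> N2.N0=(alive,v1) N2.N1=(suspect,v1) N2.N2=(alive,v0) | N0.N0=(alive,v1) N0.N1=(suspect,v1) N0.N2=(alive,v0)
Op 6: N2 marks N0=suspect -> (suspect,v2)
Op 7: gossip N1<->N2 -> N1.N0=(suspect,v2) N1.N1=(suspect,v1) N1.N2=(alive,v0) | N2.N0=(suspect,v2) N2.N1=(suspect,v1) N2.N2=(alive,v0)
Op 8: N2 marks N0=dead -> (dead,v3)
Op 9: N1 marks N0=dead -> (dead,v3)
Op 10: N0 marks N2=alive -> (alive,v1)
Op 11: N2 marks N1=dead -> (dead,v2)
Op 12: gossip N1<->N0 -> N1.N0=(dead,v3) N1.N1=(suspect,v1) N1.N2=(alive,v1) | N0.N0=(dead,v3) N0.N1=(suspect,v1) N0.N2=(alive,v1)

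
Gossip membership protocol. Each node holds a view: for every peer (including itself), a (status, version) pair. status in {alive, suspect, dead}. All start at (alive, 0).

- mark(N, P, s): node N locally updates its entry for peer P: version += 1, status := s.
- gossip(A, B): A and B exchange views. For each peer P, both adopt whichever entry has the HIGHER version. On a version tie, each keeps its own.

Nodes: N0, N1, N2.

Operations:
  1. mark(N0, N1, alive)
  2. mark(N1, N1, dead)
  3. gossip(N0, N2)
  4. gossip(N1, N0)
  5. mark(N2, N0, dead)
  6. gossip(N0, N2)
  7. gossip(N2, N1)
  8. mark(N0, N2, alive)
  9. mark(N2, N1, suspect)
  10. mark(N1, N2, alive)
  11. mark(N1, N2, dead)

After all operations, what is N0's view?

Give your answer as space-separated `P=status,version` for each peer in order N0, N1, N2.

Op 1: N0 marks N1=alive -> (alive,v1)
Op 2: N1 marks N1=dead -> (dead,v1)
Op 3: gossip N0<->N2 -> N0.N0=(alive,v0) N0.N1=(alive,v1) N0.N2=(alive,v0) | N2.N0=(alive,v0) N2.N1=(alive,v1) N2.N2=(alive,v0)
Op 4: gossip N1<->N0 -> N1.N0=(alive,v0) N1.N1=(dead,v1) N1.N2=(alive,v0) | N0.N0=(alive,v0) N0.N1=(alive,v1) N0.N2=(alive,v0)
Op 5: N2 marks N0=dead -> (dead,v1)
Op 6: gossip N0<->N2 -> N0.N0=(dead,v1) N0.N1=(alive,v1) N0.N2=(alive,v0) | N2.N0=(dead,v1) N2.N1=(alive,v1) N2.N2=(alive,v0)
Op 7: gossip N2<->N1 -> N2.N0=(dead,v1) N2.N1=(alive,v1) N2.N2=(alive,v0) | N1.N0=(dead,v1) N1.N1=(dead,v1) N1.N2=(alive,v0)
Op 8: N0 marks N2=alive -> (alive,v1)
Op 9: N2 marks N1=suspect -> (suspect,v2)
Op 10: N1 marks N2=alive -> (alive,v1)
Op 11: N1 marks N2=dead -> (dead,v2)

Answer: N0=dead,1 N1=alive,1 N2=alive,1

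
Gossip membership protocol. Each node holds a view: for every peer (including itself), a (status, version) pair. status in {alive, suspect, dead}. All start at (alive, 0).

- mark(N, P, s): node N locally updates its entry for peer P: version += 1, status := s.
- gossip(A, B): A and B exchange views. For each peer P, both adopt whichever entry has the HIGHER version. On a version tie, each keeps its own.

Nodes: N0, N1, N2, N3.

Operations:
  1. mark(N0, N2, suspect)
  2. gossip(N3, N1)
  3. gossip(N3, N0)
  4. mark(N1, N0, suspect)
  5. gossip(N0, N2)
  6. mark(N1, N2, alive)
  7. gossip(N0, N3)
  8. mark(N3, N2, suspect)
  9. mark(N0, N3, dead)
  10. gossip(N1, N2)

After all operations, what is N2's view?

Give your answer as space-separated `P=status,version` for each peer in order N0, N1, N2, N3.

Op 1: N0 marks N2=suspect -> (suspect,v1)
Op 2: gossip N3<->N1 -> N3.N0=(alive,v0) N3.N1=(alive,v0) N3.N2=(alive,v0) N3.N3=(alive,v0) | N1.N0=(alive,v0) N1.N1=(alive,v0) N1.N2=(alive,v0) N1.N3=(alive,v0)
Op 3: gossip N3<->N0 -> N3.N0=(alive,v0) N3.N1=(alive,v0) N3.N2=(suspect,v1) N3.N3=(alive,v0) | N0.N0=(alive,v0) N0.N1=(alive,v0) N0.N2=(suspect,v1) N0.N3=(alive,v0)
Op 4: N1 marks N0=suspect -> (suspect,v1)
Op 5: gossip N0<->N2 -> N0.N0=(alive,v0) N0.N1=(alive,v0) N0.N2=(suspect,v1) N0.N3=(alive,v0) | N2.N0=(alive,v0) N2.N1=(alive,v0) N2.N2=(suspect,v1) N2.N3=(alive,v0)
Op 6: N1 marks N2=alive -> (alive,v1)
Op 7: gossip N0<->N3 -> N0.N0=(alive,v0) N0.N1=(alive,v0) N0.N2=(suspect,v1) N0.N3=(alive,v0) | N3.N0=(alive,v0) N3.N1=(alive,v0) N3.N2=(suspect,v1) N3.N3=(alive,v0)
Op 8: N3 marks N2=suspect -> (suspect,v2)
Op 9: N0 marks N3=dead -> (dead,v1)
Op 10: gossip N1<->N2 -> N1.N0=(suspect,v1) N1.N1=(alive,v0) N1.N2=(alive,v1) N1.N3=(alive,v0) | N2.N0=(suspect,v1) N2.N1=(alive,v0) N2.N2=(suspect,v1) N2.N3=(alive,v0)

Answer: N0=suspect,1 N1=alive,0 N2=suspect,1 N3=alive,0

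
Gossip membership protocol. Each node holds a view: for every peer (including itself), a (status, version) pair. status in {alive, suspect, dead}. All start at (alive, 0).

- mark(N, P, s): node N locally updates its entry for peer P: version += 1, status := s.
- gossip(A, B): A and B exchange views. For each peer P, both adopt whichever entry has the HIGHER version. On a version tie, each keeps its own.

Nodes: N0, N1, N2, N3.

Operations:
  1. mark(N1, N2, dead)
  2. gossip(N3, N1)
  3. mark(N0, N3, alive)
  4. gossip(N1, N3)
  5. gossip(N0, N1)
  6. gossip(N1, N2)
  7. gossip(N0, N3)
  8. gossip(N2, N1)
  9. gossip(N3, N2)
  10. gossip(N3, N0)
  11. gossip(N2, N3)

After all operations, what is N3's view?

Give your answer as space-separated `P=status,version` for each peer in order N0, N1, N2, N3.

Op 1: N1 marks N2=dead -> (dead,v1)
Op 2: gossip N3<->N1 -> N3.N0=(alive,v0) N3.N1=(alive,v0) N3.N2=(dead,v1) N3.N3=(alive,v0) | N1.N0=(alive,v0) N1.N1=(alive,v0) N1.N2=(dead,v1) N1.N3=(alive,v0)
Op 3: N0 marks N3=alive -> (alive,v1)
Op 4: gossip N1<->N3 -> N1.N0=(alive,v0) N1.N1=(alive,v0) N1.N2=(dead,v1) N1.N3=(alive,v0) | N3.N0=(alive,v0) N3.N1=(alive,v0) N3.N2=(dead,v1) N3.N3=(alive,v0)
Op 5: gossip N0<->N1 -> N0.N0=(alive,v0) N0.N1=(alive,v0) N0.N2=(dead,v1) N0.N3=(alive,v1) | N1.N0=(alive,v0) N1.N1=(alive,v0) N1.N2=(dead,v1) N1.N3=(alive,v1)
Op 6: gossip N1<->N2 -> N1.N0=(alive,v0) N1.N1=(alive,v0) N1.N2=(dead,v1) N1.N3=(alive,v1) | N2.N0=(alive,v0) N2.N1=(alive,v0) N2.N2=(dead,v1) N2.N3=(alive,v1)
Op 7: gossip N0<->N3 -> N0.N0=(alive,v0) N0.N1=(alive,v0) N0.N2=(dead,v1) N0.N3=(alive,v1) | N3.N0=(alive,v0) N3.N1=(alive,v0) N3.N2=(dead,v1) N3.N3=(alive,v1)
Op 8: gossip N2<->N1 -> N2.N0=(alive,v0) N2.N1=(alive,v0) N2.N2=(dead,v1) N2.N3=(alive,v1) | N1.N0=(alive,v0) N1.N1=(alive,v0) N1.N2=(dead,v1) N1.N3=(alive,v1)
Op 9: gossip N3<->N2 -> N3.N0=(alive,v0) N3.N1=(alive,v0) N3.N2=(dead,v1) N3.N3=(alive,v1) | N2.N0=(alive,v0) N2.N1=(alive,v0) N2.N2=(dead,v1) N2.N3=(alive,v1)
Op 10: gossip N3<->N0 -> N3.N0=(alive,v0) N3.N1=(alive,v0) N3.N2=(dead,v1) N3.N3=(alive,v1) | N0.N0=(alive,v0) N0.N1=(alive,v0) N0.N2=(dead,v1) N0.N3=(alive,v1)
Op 11: gossip N2<->N3 -> N2.N0=(alive,v0) N2.N1=(alive,v0) N2.N2=(dead,v1) N2.N3=(alive,v1) | N3.N0=(alive,v0) N3.N1=(alive,v0) N3.N2=(dead,v1) N3.N3=(alive,v1)

Answer: N0=alive,0 N1=alive,0 N2=dead,1 N3=alive,1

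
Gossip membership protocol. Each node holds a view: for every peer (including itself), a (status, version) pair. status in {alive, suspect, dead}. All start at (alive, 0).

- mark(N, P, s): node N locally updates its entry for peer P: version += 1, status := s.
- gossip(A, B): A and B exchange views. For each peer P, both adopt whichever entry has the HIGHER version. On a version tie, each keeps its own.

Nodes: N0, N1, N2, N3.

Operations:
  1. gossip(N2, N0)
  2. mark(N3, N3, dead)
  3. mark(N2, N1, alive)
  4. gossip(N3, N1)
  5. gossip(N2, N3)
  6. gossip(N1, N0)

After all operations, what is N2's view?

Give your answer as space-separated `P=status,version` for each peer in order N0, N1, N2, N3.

Op 1: gossip N2<->N0 -> N2.N0=(alive,v0) N2.N1=(alive,v0) N2.N2=(alive,v0) N2.N3=(alive,v0) | N0.N0=(alive,v0) N0.N1=(alive,v0) N0.N2=(alive,v0) N0.N3=(alive,v0)
Op 2: N3 marks N3=dead -> (dead,v1)
Op 3: N2 marks N1=alive -> (alive,v1)
Op 4: gossip N3<->N1 -> N3.N0=(alive,v0) N3.N1=(alive,v0) N3.N2=(alive,v0) N3.N3=(dead,v1) | N1.N0=(alive,v0) N1.N1=(alive,v0) N1.N2=(alive,v0) N1.N3=(dead,v1)
Op 5: gossip N2<->N3 -> N2.N0=(alive,v0) N2.N1=(alive,v1) N2.N2=(alive,v0) N2.N3=(dead,v1) | N3.N0=(alive,v0) N3.N1=(alive,v1) N3.N2=(alive,v0) N3.N3=(dead,v1)
Op 6: gossip N1<->N0 -> N1.N0=(alive,v0) N1.N1=(alive,v0) N1.N2=(alive,v0) N1.N3=(dead,v1) | N0.N0=(alive,v0) N0.N1=(alive,v0) N0.N2=(alive,v0) N0.N3=(dead,v1)

Answer: N0=alive,0 N1=alive,1 N2=alive,0 N3=dead,1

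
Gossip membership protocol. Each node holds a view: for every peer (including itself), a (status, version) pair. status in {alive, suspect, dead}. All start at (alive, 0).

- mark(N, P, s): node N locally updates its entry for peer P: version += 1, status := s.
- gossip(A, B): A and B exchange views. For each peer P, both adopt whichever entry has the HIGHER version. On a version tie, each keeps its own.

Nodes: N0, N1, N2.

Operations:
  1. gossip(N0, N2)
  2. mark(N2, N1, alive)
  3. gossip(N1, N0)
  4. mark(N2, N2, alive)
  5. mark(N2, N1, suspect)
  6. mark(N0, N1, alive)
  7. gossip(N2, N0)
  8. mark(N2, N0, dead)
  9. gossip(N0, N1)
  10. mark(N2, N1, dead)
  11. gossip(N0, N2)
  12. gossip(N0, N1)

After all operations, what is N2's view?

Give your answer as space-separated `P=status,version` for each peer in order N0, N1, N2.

Op 1: gossip N0<->N2 -> N0.N0=(alive,v0) N0.N1=(alive,v0) N0.N2=(alive,v0) | N2.N0=(alive,v0) N2.N1=(alive,v0) N2.N2=(alive,v0)
Op 2: N2 marks N1=alive -> (alive,v1)
Op 3: gossip N1<->N0 -> N1.N0=(alive,v0) N1.N1=(alive,v0) N1.N2=(alive,v0) | N0.N0=(alive,v0) N0.N1=(alive,v0) N0.N2=(alive,v0)
Op 4: N2 marks N2=alive -> (alive,v1)
Op 5: N2 marks N1=suspect -> (suspect,v2)
Op 6: N0 marks N1=alive -> (alive,v1)
Op 7: gossip N2<->N0 -> N2.N0=(alive,v0) N2.N1=(suspect,v2) N2.N2=(alive,v1) | N0.N0=(alive,v0) N0.N1=(suspect,v2) N0.N2=(alive,v1)
Op 8: N2 marks N0=dead -> (dead,v1)
Op 9: gossip N0<->N1 -> N0.N0=(alive,v0) N0.N1=(suspect,v2) N0.N2=(alive,v1) | N1.N0=(alive,v0) N1.N1=(suspect,v2) N1.N2=(alive,v1)
Op 10: N2 marks N1=dead -> (dead,v3)
Op 11: gossip N0<->N2 -> N0.N0=(dead,v1) N0.N1=(dead,v3) N0.N2=(alive,v1) | N2.N0=(dead,v1) N2.N1=(dead,v3) N2.N2=(alive,v1)
Op 12: gossip N0<->N1 -> N0.N0=(dead,v1) N0.N1=(dead,v3) N0.N2=(alive,v1) | N1.N0=(dead,v1) N1.N1=(dead,v3) N1.N2=(alive,v1)

Answer: N0=dead,1 N1=dead,3 N2=alive,1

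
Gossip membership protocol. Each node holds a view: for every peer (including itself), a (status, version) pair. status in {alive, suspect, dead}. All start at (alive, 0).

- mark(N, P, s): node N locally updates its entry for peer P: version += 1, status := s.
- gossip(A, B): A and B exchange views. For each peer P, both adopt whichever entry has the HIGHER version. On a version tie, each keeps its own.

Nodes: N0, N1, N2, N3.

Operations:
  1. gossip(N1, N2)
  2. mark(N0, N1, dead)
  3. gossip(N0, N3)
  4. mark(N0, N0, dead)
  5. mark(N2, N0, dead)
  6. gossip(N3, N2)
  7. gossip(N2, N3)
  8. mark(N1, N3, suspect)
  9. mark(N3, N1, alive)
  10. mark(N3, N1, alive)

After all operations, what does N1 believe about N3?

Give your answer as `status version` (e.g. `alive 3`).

Answer: suspect 1

Derivation:
Op 1: gossip N1<->N2 -> N1.N0=(alive,v0) N1.N1=(alive,v0) N1.N2=(alive,v0) N1.N3=(alive,v0) | N2.N0=(alive,v0) N2.N1=(alive,v0) N2.N2=(alive,v0) N2.N3=(alive,v0)
Op 2: N0 marks N1=dead -> (dead,v1)
Op 3: gossip N0<->N3 -> N0.N0=(alive,v0) N0.N1=(dead,v1) N0.N2=(alive,v0) N0.N3=(alive,v0) | N3.N0=(alive,v0) N3.N1=(dead,v1) N3.N2=(alive,v0) N3.N3=(alive,v0)
Op 4: N0 marks N0=dead -> (dead,v1)
Op 5: N2 marks N0=dead -> (dead,v1)
Op 6: gossip N3<->N2 -> N3.N0=(dead,v1) N3.N1=(dead,v1) N3.N2=(alive,v0) N3.N3=(alive,v0) | N2.N0=(dead,v1) N2.N1=(dead,v1) N2.N2=(alive,v0) N2.N3=(alive,v0)
Op 7: gossip N2<->N3 -> N2.N0=(dead,v1) N2.N1=(dead,v1) N2.N2=(alive,v0) N2.N3=(alive,v0) | N3.N0=(dead,v1) N3.N1=(dead,v1) N3.N2=(alive,v0) N3.N3=(alive,v0)
Op 8: N1 marks N3=suspect -> (suspect,v1)
Op 9: N3 marks N1=alive -> (alive,v2)
Op 10: N3 marks N1=alive -> (alive,v3)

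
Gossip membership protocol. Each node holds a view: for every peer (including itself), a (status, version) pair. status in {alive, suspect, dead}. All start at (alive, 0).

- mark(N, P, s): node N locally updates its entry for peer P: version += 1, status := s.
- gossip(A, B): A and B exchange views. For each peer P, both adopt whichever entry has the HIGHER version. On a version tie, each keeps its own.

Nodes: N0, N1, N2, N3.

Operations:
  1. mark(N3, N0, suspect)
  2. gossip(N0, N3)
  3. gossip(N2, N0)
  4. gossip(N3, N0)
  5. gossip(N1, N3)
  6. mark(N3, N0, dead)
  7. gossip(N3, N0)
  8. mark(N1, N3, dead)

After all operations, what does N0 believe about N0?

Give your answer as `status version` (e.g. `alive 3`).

Op 1: N3 marks N0=suspect -> (suspect,v1)
Op 2: gossip N0<->N3 -> N0.N0=(suspect,v1) N0.N1=(alive,v0) N0.N2=(alive,v0) N0.N3=(alive,v0) | N3.N0=(suspect,v1) N3.N1=(alive,v0) N3.N2=(alive,v0) N3.N3=(alive,v0)
Op 3: gossip N2<->N0 -> N2.N0=(suspect,v1) N2.N1=(alive,v0) N2.N2=(alive,v0) N2.N3=(alive,v0) | N0.N0=(suspect,v1) N0.N1=(alive,v0) N0.N2=(alive,v0) N0.N3=(alive,v0)
Op 4: gossip N3<->N0 -> N3.N0=(suspect,v1) N3.N1=(alive,v0) N3.N2=(alive,v0) N3.N3=(alive,v0) | N0.N0=(suspect,v1) N0.N1=(alive,v0) N0.N2=(alive,v0) N0.N3=(alive,v0)
Op 5: gossip N1<->N3 -> N1.N0=(suspect,v1) N1.N1=(alive,v0) N1.N2=(alive,v0) N1.N3=(alive,v0) | N3.N0=(suspect,v1) N3.N1=(alive,v0) N3.N2=(alive,v0) N3.N3=(alive,v0)
Op 6: N3 marks N0=dead -> (dead,v2)
Op 7: gossip N3<->N0 -> N3.N0=(dead,v2) N3.N1=(alive,v0) N3.N2=(alive,v0) N3.N3=(alive,v0) | N0.N0=(dead,v2) N0.N1=(alive,v0) N0.N2=(alive,v0) N0.N3=(alive,v0)
Op 8: N1 marks N3=dead -> (dead,v1)

Answer: dead 2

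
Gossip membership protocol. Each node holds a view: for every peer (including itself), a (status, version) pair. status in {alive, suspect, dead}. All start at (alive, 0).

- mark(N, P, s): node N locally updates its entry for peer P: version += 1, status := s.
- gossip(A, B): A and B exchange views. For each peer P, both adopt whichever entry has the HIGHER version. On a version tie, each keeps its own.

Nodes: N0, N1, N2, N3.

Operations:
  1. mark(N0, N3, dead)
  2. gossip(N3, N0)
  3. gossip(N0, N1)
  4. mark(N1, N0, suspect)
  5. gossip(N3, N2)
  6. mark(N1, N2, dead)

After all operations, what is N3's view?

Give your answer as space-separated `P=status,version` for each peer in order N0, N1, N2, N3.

Op 1: N0 marks N3=dead -> (dead,v1)
Op 2: gossip N3<->N0 -> N3.N0=(alive,v0) N3.N1=(alive,v0) N3.N2=(alive,v0) N3.N3=(dead,v1) | N0.N0=(alive,v0) N0.N1=(alive,v0) N0.N2=(alive,v0) N0.N3=(dead,v1)
Op 3: gossip N0<->N1 -> N0.N0=(alive,v0) N0.N1=(alive,v0) N0.N2=(alive,v0) N0.N3=(dead,v1) | N1.N0=(alive,v0) N1.N1=(alive,v0) N1.N2=(alive,v0) N1.N3=(dead,v1)
Op 4: N1 marks N0=suspect -> (suspect,v1)
Op 5: gossip N3<->N2 -> N3.N0=(alive,v0) N3.N1=(alive,v0) N3.N2=(alive,v0) N3.N3=(dead,v1) | N2.N0=(alive,v0) N2.N1=(alive,v0) N2.N2=(alive,v0) N2.N3=(dead,v1)
Op 6: N1 marks N2=dead -> (dead,v1)

Answer: N0=alive,0 N1=alive,0 N2=alive,0 N3=dead,1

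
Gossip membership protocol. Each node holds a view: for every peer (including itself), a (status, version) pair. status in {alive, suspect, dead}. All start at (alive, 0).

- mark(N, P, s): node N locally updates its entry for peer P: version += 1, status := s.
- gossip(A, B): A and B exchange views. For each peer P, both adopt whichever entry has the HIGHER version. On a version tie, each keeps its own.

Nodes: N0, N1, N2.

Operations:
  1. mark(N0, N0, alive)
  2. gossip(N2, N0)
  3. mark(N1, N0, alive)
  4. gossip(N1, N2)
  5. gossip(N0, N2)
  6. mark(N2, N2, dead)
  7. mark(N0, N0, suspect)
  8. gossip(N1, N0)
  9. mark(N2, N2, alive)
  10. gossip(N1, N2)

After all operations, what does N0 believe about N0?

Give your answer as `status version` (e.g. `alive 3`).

Answer: suspect 2

Derivation:
Op 1: N0 marks N0=alive -> (alive,v1)
Op 2: gossip N2<->N0 -> N2.N0=(alive,v1) N2.N1=(alive,v0) N2.N2=(alive,v0) | N0.N0=(alive,v1) N0.N1=(alive,v0) N0.N2=(alive,v0)
Op 3: N1 marks N0=alive -> (alive,v1)
Op 4: gossip N1<->N2 -> N1.N0=(alive,v1) N1.N1=(alive,v0) N1.N2=(alive,v0) | N2.N0=(alive,v1) N2.N1=(alive,v0) N2.N2=(alive,v0)
Op 5: gossip N0<->N2 -> N0.N0=(alive,v1) N0.N1=(alive,v0) N0.N2=(alive,v0) | N2.N0=(alive,v1) N2.N1=(alive,v0) N2.N2=(alive,v0)
Op 6: N2 marks N2=dead -> (dead,v1)
Op 7: N0 marks N0=suspect -> (suspect,v2)
Op 8: gossip N1<->N0 -> N1.N0=(suspect,v2) N1.N1=(alive,v0) N1.N2=(alive,v0) | N0.N0=(suspect,v2) N0.N1=(alive,v0) N0.N2=(alive,v0)
Op 9: N2 marks N2=alive -> (alive,v2)
Op 10: gossip N1<->N2 -> N1.N0=(suspect,v2) N1.N1=(alive,v0) N1.N2=(alive,v2) | N2.N0=(suspect,v2) N2.N1=(alive,v0) N2.N2=(alive,v2)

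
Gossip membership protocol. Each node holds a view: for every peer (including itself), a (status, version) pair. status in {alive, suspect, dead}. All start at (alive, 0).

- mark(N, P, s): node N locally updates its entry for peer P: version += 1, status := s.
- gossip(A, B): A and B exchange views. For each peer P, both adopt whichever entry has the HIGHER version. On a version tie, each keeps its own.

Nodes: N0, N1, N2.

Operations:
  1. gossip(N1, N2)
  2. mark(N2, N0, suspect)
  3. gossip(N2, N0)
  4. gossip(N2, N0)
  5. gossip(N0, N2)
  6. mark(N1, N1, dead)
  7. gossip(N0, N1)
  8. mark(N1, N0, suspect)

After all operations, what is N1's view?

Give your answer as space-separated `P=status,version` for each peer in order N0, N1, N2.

Op 1: gossip N1<->N2 -> N1.N0=(alive,v0) N1.N1=(alive,v0) N1.N2=(alive,v0) | N2.N0=(alive,v0) N2.N1=(alive,v0) N2.N2=(alive,v0)
Op 2: N2 marks N0=suspect -> (suspect,v1)
Op 3: gossip N2<->N0 -> N2.N0=(suspect,v1) N2.N1=(alive,v0) N2.N2=(alive,v0) | N0.N0=(suspect,v1) N0.N1=(alive,v0) N0.N2=(alive,v0)
Op 4: gossip N2<->N0 -> N2.N0=(suspect,v1) N2.N1=(alive,v0) N2.N2=(alive,v0) | N0.N0=(suspect,v1) N0.N1=(alive,v0) N0.N2=(alive,v0)
Op 5: gossip N0<->N2 -> N0.N0=(suspect,v1) N0.N1=(alive,v0) N0.N2=(alive,v0) | N2.N0=(suspect,v1) N2.N1=(alive,v0) N2.N2=(alive,v0)
Op 6: N1 marks N1=dead -> (dead,v1)
Op 7: gossip N0<->N1 -> N0.N0=(suspect,v1) N0.N1=(dead,v1) N0.N2=(alive,v0) | N1.N0=(suspect,v1) N1.N1=(dead,v1) N1.N2=(alive,v0)
Op 8: N1 marks N0=suspect -> (suspect,v2)

Answer: N0=suspect,2 N1=dead,1 N2=alive,0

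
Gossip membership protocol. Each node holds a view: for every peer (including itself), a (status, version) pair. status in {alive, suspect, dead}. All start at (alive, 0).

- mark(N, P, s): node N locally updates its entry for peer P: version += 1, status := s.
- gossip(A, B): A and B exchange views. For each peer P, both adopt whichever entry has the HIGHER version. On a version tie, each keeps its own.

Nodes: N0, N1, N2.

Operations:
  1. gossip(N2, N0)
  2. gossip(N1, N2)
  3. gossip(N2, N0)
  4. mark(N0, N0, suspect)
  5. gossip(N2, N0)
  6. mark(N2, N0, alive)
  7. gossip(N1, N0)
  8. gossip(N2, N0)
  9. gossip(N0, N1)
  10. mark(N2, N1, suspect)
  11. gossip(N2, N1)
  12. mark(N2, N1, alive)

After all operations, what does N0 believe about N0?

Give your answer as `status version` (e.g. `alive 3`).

Op 1: gossip N2<->N0 -> N2.N0=(alive,v0) N2.N1=(alive,v0) N2.N2=(alive,v0) | N0.N0=(alive,v0) N0.N1=(alive,v0) N0.N2=(alive,v0)
Op 2: gossip N1<->N2 -> N1.N0=(alive,v0) N1.N1=(alive,v0) N1.N2=(alive,v0) | N2.N0=(alive,v0) N2.N1=(alive,v0) N2.N2=(alive,v0)
Op 3: gossip N2<->N0 -> N2.N0=(alive,v0) N2.N1=(alive,v0) N2.N2=(alive,v0) | N0.N0=(alive,v0) N0.N1=(alive,v0) N0.N2=(alive,v0)
Op 4: N0 marks N0=suspect -> (suspect,v1)
Op 5: gossip N2<->N0 -> N2.N0=(suspect,v1) N2.N1=(alive,v0) N2.N2=(alive,v0) | N0.N0=(suspect,v1) N0.N1=(alive,v0) N0.N2=(alive,v0)
Op 6: N2 marks N0=alive -> (alive,v2)
Op 7: gossip N1<->N0 -> N1.N0=(suspect,v1) N1.N1=(alive,v0) N1.N2=(alive,v0) | N0.N0=(suspect,v1) N0.N1=(alive,v0) N0.N2=(alive,v0)
Op 8: gossip N2<->N0 -> N2.N0=(alive,v2) N2.N1=(alive,v0) N2.N2=(alive,v0) | N0.N0=(alive,v2) N0.N1=(alive,v0) N0.N2=(alive,v0)
Op 9: gossip N0<->N1 -> N0.N0=(alive,v2) N0.N1=(alive,v0) N0.N2=(alive,v0) | N1.N0=(alive,v2) N1.N1=(alive,v0) N1.N2=(alive,v0)
Op 10: N2 marks N1=suspect -> (suspect,v1)
Op 11: gossip N2<->N1 -> N2.N0=(alive,v2) N2.N1=(suspect,v1) N2.N2=(alive,v0) | N1.N0=(alive,v2) N1.N1=(suspect,v1) N1.N2=(alive,v0)
Op 12: N2 marks N1=alive -> (alive,v2)

Answer: alive 2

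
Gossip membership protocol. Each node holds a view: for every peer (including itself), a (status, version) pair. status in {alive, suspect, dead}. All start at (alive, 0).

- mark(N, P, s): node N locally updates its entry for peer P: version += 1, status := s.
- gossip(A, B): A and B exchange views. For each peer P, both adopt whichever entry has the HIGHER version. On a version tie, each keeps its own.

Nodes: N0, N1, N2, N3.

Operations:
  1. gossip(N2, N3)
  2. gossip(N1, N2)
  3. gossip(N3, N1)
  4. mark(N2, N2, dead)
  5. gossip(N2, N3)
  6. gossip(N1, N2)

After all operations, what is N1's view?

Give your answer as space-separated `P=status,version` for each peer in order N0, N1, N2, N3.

Answer: N0=alive,0 N1=alive,0 N2=dead,1 N3=alive,0

Derivation:
Op 1: gossip N2<->N3 -> N2.N0=(alive,v0) N2.N1=(alive,v0) N2.N2=(alive,v0) N2.N3=(alive,v0) | N3.N0=(alive,v0) N3.N1=(alive,v0) N3.N2=(alive,v0) N3.N3=(alive,v0)
Op 2: gossip N1<->N2 -> N1.N0=(alive,v0) N1.N1=(alive,v0) N1.N2=(alive,v0) N1.N3=(alive,v0) | N2.N0=(alive,v0) N2.N1=(alive,v0) N2.N2=(alive,v0) N2.N3=(alive,v0)
Op 3: gossip N3<->N1 -> N3.N0=(alive,v0) N3.N1=(alive,v0) N3.N2=(alive,v0) N3.N3=(alive,v0) | N1.N0=(alive,v0) N1.N1=(alive,v0) N1.N2=(alive,v0) N1.N3=(alive,v0)
Op 4: N2 marks N2=dead -> (dead,v1)
Op 5: gossip N2<->N3 -> N2.N0=(alive,v0) N2.N1=(alive,v0) N2.N2=(dead,v1) N2.N3=(alive,v0) | N3.N0=(alive,v0) N3.N1=(alive,v0) N3.N2=(dead,v1) N3.N3=(alive,v0)
Op 6: gossip N1<->N2 -> N1.N0=(alive,v0) N1.N1=(alive,v0) N1.N2=(dead,v1) N1.N3=(alive,v0) | N2.N0=(alive,v0) N2.N1=(alive,v0) N2.N2=(dead,v1) N2.N3=(alive,v0)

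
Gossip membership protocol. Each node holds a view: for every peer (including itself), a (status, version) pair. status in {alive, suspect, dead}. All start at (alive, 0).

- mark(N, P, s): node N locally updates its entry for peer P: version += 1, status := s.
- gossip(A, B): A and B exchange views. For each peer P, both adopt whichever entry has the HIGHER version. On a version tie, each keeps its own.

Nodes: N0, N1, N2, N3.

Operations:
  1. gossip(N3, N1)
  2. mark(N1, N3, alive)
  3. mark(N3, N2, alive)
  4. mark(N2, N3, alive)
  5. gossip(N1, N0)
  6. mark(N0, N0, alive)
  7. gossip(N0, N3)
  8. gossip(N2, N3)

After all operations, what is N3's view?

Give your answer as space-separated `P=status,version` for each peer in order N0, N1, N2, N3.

Op 1: gossip N3<->N1 -> N3.N0=(alive,v0) N3.N1=(alive,v0) N3.N2=(alive,v0) N3.N3=(alive,v0) | N1.N0=(alive,v0) N1.N1=(alive,v0) N1.N2=(alive,v0) N1.N3=(alive,v0)
Op 2: N1 marks N3=alive -> (alive,v1)
Op 3: N3 marks N2=alive -> (alive,v1)
Op 4: N2 marks N3=alive -> (alive,v1)
Op 5: gossip N1<->N0 -> N1.N0=(alive,v0) N1.N1=(alive,v0) N1.N2=(alive,v0) N1.N3=(alive,v1) | N0.N0=(alive,v0) N0.N1=(alive,v0) N0.N2=(alive,v0) N0.N3=(alive,v1)
Op 6: N0 marks N0=alive -> (alive,v1)
Op 7: gossip N0<->N3 -> N0.N0=(alive,v1) N0.N1=(alive,v0) N0.N2=(alive,v1) N0.N3=(alive,v1) | N3.N0=(alive,v1) N3.N1=(alive,v0) N3.N2=(alive,v1) N3.N3=(alive,v1)
Op 8: gossip N2<->N3 -> N2.N0=(alive,v1) N2.N1=(alive,v0) N2.N2=(alive,v1) N2.N3=(alive,v1) | N3.N0=(alive,v1) N3.N1=(alive,v0) N3.N2=(alive,v1) N3.N3=(alive,v1)

Answer: N0=alive,1 N1=alive,0 N2=alive,1 N3=alive,1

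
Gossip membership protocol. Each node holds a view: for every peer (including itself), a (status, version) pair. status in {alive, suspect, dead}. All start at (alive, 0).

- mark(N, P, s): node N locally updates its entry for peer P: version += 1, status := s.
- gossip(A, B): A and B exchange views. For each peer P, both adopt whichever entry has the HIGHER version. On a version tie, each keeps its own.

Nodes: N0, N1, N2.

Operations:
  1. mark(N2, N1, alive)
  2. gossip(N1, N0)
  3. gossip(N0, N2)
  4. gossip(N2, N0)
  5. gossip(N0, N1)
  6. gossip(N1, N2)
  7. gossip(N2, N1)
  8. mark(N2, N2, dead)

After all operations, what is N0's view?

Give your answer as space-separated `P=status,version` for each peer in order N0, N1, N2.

Op 1: N2 marks N1=alive -> (alive,v1)
Op 2: gossip N1<->N0 -> N1.N0=(alive,v0) N1.N1=(alive,v0) N1.N2=(alive,v0) | N0.N0=(alive,v0) N0.N1=(alive,v0) N0.N2=(alive,v0)
Op 3: gossip N0<->N2 -> N0.N0=(alive,v0) N0.N1=(alive,v1) N0.N2=(alive,v0) | N2.N0=(alive,v0) N2.N1=(alive,v1) N2.N2=(alive,v0)
Op 4: gossip N2<->N0 -> N2.N0=(alive,v0) N2.N1=(alive,v1) N2.N2=(alive,v0) | N0.N0=(alive,v0) N0.N1=(alive,v1) N0.N2=(alive,v0)
Op 5: gossip N0<->N1 -> N0.N0=(alive,v0) N0.N1=(alive,v1) N0.N2=(alive,v0) | N1.N0=(alive,v0) N1.N1=(alive,v1) N1.N2=(alive,v0)
Op 6: gossip N1<->N2 -> N1.N0=(alive,v0) N1.N1=(alive,v1) N1.N2=(alive,v0) | N2.N0=(alive,v0) N2.N1=(alive,v1) N2.N2=(alive,v0)
Op 7: gossip N2<->N1 -> N2.N0=(alive,v0) N2.N1=(alive,v1) N2.N2=(alive,v0) | N1.N0=(alive,v0) N1.N1=(alive,v1) N1.N2=(alive,v0)
Op 8: N2 marks N2=dead -> (dead,v1)

Answer: N0=alive,0 N1=alive,1 N2=alive,0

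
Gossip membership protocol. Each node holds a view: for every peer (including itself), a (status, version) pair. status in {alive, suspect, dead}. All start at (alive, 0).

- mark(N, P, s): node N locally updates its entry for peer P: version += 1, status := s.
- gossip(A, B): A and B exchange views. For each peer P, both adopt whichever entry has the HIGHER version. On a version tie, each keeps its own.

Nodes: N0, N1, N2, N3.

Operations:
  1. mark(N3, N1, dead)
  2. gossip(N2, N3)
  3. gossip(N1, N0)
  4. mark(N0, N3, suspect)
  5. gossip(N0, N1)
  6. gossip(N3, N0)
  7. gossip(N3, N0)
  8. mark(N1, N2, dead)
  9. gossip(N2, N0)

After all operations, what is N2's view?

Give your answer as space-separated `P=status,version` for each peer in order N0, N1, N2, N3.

Answer: N0=alive,0 N1=dead,1 N2=alive,0 N3=suspect,1

Derivation:
Op 1: N3 marks N1=dead -> (dead,v1)
Op 2: gossip N2<->N3 -> N2.N0=(alive,v0) N2.N1=(dead,v1) N2.N2=(alive,v0) N2.N3=(alive,v0) | N3.N0=(alive,v0) N3.N1=(dead,v1) N3.N2=(alive,v0) N3.N3=(alive,v0)
Op 3: gossip N1<->N0 -> N1.N0=(alive,v0) N1.N1=(alive,v0) N1.N2=(alive,v0) N1.N3=(alive,v0) | N0.N0=(alive,v0) N0.N1=(alive,v0) N0.N2=(alive,v0) N0.N3=(alive,v0)
Op 4: N0 marks N3=suspect -> (suspect,v1)
Op 5: gossip N0<->N1 -> N0.N0=(alive,v0) N0.N1=(alive,v0) N0.N2=(alive,v0) N0.N3=(suspect,v1) | N1.N0=(alive,v0) N1.N1=(alive,v0) N1.N2=(alive,v0) N1.N3=(suspect,v1)
Op 6: gossip N3<->N0 -> N3.N0=(alive,v0) N3.N1=(dead,v1) N3.N2=(alive,v0) N3.N3=(suspect,v1) | N0.N0=(alive,v0) N0.N1=(dead,v1) N0.N2=(alive,v0) N0.N3=(suspect,v1)
Op 7: gossip N3<->N0 -> N3.N0=(alive,v0) N3.N1=(dead,v1) N3.N2=(alive,v0) N3.N3=(suspect,v1) | N0.N0=(alive,v0) N0.N1=(dead,v1) N0.N2=(alive,v0) N0.N3=(suspect,v1)
Op 8: N1 marks N2=dead -> (dead,v1)
Op 9: gossip N2<->N0 -> N2.N0=(alive,v0) N2.N1=(dead,v1) N2.N2=(alive,v0) N2.N3=(suspect,v1) | N0.N0=(alive,v0) N0.N1=(dead,v1) N0.N2=(alive,v0) N0.N3=(suspect,v1)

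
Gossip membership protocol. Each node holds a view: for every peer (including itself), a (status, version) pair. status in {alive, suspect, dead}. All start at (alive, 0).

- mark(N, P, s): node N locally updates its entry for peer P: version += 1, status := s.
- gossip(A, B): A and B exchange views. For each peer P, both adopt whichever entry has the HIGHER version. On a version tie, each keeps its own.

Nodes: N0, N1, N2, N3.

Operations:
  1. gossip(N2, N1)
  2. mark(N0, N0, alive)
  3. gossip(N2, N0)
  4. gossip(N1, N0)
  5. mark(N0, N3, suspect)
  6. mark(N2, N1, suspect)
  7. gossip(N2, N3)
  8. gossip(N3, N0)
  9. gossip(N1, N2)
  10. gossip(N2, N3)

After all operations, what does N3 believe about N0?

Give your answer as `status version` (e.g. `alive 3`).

Op 1: gossip N2<->N1 -> N2.N0=(alive,v0) N2.N1=(alive,v0) N2.N2=(alive,v0) N2.N3=(alive,v0) | N1.N0=(alive,v0) N1.N1=(alive,v0) N1.N2=(alive,v0) N1.N3=(alive,v0)
Op 2: N0 marks N0=alive -> (alive,v1)
Op 3: gossip N2<->N0 -> N2.N0=(alive,v1) N2.N1=(alive,v0) N2.N2=(alive,v0) N2.N3=(alive,v0) | N0.N0=(alive,v1) N0.N1=(alive,v0) N0.N2=(alive,v0) N0.N3=(alive,v0)
Op 4: gossip N1<->N0 -> N1.N0=(alive,v1) N1.N1=(alive,v0) N1.N2=(alive,v0) N1.N3=(alive,v0) | N0.N0=(alive,v1) N0.N1=(alive,v0) N0.N2=(alive,v0) N0.N3=(alive,v0)
Op 5: N0 marks N3=suspect -> (suspect,v1)
Op 6: N2 marks N1=suspect -> (suspect,v1)
Op 7: gossip N2<->N3 -> N2.N0=(alive,v1) N2.N1=(suspect,v1) N2.N2=(alive,v0) N2.N3=(alive,v0) | N3.N0=(alive,v1) N3.N1=(suspect,v1) N3.N2=(alive,v0) N3.N3=(alive,v0)
Op 8: gossip N3<->N0 -> N3.N0=(alive,v1) N3.N1=(suspect,v1) N3.N2=(alive,v0) N3.N3=(suspect,v1) | N0.N0=(alive,v1) N0.N1=(suspect,v1) N0.N2=(alive,v0) N0.N3=(suspect,v1)
Op 9: gossip N1<->N2 -> N1.N0=(alive,v1) N1.N1=(suspect,v1) N1.N2=(alive,v0) N1.N3=(alive,v0) | N2.N0=(alive,v1) N2.N1=(suspect,v1) N2.N2=(alive,v0) N2.N3=(alive,v0)
Op 10: gossip N2<->N3 -> N2.N0=(alive,v1) N2.N1=(suspect,v1) N2.N2=(alive,v0) N2.N3=(suspect,v1) | N3.N0=(alive,v1) N3.N1=(suspect,v1) N3.N2=(alive,v0) N3.N3=(suspect,v1)

Answer: alive 1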